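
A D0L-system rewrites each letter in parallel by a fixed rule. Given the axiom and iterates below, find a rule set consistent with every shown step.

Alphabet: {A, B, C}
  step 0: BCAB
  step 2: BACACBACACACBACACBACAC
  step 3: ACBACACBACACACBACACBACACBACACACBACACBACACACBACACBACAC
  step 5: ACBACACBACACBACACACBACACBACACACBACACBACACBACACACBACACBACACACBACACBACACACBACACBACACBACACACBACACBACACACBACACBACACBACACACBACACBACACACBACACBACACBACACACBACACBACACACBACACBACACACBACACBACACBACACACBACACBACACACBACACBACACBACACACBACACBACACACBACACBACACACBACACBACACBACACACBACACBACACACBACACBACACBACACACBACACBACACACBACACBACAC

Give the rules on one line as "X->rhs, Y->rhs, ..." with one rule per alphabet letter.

  step 2 ⇒ step 3: BACACBACACACBACACBACAC ⇒ AC·BAC·AC·BAC·AC·AC·BAC·AC·BAC·AC·BAC·AC·AC·BAC·AC·BAC·AC·AC·BAC·AC·BAC·AC
    A ↦ BAC
    B ↦ AC
    C ↦ AC

A->BAC, B->AC, C->AC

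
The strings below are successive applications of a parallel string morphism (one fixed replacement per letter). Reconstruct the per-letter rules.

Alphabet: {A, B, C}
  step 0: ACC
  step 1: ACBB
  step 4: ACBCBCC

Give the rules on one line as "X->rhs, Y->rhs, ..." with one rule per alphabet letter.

  step 0 ⇒ step 1: ACC ⇒ AC·B·B
    A ↦ AC
    C ↦ B
    B ↦ C  (constrained at step 1)

A->AC, B->C, C->B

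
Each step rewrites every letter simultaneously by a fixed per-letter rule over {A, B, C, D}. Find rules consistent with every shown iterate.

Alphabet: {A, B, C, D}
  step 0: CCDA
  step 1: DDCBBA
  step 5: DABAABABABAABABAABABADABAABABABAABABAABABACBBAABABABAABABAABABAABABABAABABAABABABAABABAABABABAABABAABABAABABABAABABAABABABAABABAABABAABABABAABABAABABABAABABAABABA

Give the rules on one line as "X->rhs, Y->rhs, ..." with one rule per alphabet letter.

A->BA, B->ABA, C->D, D->CB

  step 0 ⇒ step 1: CCDA ⇒ D·D·CB·BA
    A ↦ BA
    C ↦ D
    D ↦ CB
    B ↦ ABA  (constrained at step 1)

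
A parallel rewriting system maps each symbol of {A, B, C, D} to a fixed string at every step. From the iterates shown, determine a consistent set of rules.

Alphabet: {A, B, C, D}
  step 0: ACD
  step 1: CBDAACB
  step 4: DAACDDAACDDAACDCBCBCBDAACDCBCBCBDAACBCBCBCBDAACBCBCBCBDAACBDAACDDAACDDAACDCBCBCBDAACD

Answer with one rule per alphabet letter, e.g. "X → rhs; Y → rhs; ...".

A->CB, B->CD, C->DAA, D->CB

  step 0 ⇒ step 1: ACD ⇒ CB·DAA·CB
    A ↦ CB
    C ↦ DAA
    D ↦ CB
    B ↦ CD  (constrained at step 1)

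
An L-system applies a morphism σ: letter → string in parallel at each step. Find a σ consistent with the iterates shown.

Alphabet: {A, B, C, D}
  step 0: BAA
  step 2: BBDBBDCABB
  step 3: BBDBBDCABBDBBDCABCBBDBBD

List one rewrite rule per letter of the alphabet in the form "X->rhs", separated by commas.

  step 2 ⇒ step 3: BBDBBDCABB ⇒ BBD·BBD·CA·BBD·BBD·CA·B·C·BBD·BBD
    A ↦ C
    B ↦ BBD
    C ↦ B
    D ↦ CA

A->C, B->BBD, C->B, D->CA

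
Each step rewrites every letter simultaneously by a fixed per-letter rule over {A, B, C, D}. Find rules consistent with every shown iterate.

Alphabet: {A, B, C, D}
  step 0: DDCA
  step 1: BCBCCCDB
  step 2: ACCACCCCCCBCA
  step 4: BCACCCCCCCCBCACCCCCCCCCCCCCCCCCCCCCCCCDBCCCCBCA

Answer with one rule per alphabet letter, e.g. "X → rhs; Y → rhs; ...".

A->DB, B->A, C->CC, D->BC

  step 1 ⇒ step 2: BCBCCCDB ⇒ A·CC·A·CC·CC·CC·BC·A
    B ↦ A
    C ↦ CC
    D ↦ BC
  step 0 ⇒ step 1: DDCA ⇒ BC·BC·CC·DB
    A ↦ DB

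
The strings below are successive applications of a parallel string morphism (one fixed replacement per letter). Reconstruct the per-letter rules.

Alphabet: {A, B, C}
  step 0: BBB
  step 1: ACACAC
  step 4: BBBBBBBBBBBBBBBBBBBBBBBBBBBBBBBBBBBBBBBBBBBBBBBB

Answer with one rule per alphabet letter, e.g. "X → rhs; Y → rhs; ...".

  step 0 ⇒ step 1: BBB ⇒ AC·AC·AC
    B ↦ AC
    A ↦ BB  (constrained at step 1)
    C ↦ BB  (constrained at step 1)

A->BB, B->AC, C->BB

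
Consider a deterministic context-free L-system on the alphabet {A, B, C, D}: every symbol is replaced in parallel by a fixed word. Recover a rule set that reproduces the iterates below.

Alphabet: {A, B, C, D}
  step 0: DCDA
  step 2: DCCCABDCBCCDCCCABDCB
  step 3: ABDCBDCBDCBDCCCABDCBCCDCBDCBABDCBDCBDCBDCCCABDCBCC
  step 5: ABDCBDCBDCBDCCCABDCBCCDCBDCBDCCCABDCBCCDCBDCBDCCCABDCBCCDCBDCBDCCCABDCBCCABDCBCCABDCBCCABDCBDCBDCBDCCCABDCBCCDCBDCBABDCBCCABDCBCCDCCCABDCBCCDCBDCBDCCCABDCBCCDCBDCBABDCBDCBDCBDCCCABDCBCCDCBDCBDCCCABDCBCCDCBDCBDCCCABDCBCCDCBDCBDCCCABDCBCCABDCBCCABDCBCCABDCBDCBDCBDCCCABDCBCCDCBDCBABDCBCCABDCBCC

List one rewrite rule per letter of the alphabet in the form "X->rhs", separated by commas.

A->DC, B->CC, C->DCB, D->AB

  step 2 ⇒ step 3: DCCCABDCBCCDCCCABDCB ⇒ AB·DCB·DCB·DCB·DC·CC·AB·DCB·CC·DCB·DCB·AB·DCB·DCB·DCB·DC·CC·AB·DCB·CC
    A ↦ DC
    B ↦ CC
    C ↦ DCB
    D ↦ AB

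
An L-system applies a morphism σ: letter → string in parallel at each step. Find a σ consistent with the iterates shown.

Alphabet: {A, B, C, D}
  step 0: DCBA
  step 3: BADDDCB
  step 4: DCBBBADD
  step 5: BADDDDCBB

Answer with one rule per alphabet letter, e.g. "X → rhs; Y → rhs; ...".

A->C, B->D, C->AD, D->B

  step 4 ⇒ step 5: DCBBBADD ⇒ B·AD·D·D·D·C·B·B
    A ↦ C
    B ↦ D
    C ↦ AD
    D ↦ B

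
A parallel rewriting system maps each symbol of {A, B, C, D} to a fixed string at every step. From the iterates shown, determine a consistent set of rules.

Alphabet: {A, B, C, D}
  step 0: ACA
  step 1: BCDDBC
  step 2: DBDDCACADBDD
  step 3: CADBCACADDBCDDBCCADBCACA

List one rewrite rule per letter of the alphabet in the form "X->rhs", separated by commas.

A->BC, B->DB, C->DD, D->CA

  step 2 ⇒ step 3: DBDDCACADBDD ⇒ CA·DB·CA·CA·DD·BC·DD·BC·CA·DB·CA·CA
    A ↦ BC
    B ↦ DB
    C ↦ DD
    D ↦ CA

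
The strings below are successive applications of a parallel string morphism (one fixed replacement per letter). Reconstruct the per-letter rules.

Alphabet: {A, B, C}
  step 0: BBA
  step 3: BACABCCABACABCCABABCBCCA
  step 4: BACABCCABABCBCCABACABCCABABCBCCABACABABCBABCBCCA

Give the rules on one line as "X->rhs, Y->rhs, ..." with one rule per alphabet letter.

  step 3 ⇒ step 4: BACABCCABACABCCABABCBCCA ⇒ BA·CA·BC·CA·BA·BC·BC·CA·BA·CA·BC·CA·BA·BC·BC·CA·BA·CA·BA·BC·BA·BC·BC·CA
    A ↦ CA
    B ↦ BA
    C ↦ BC

A->CA, B->BA, C->BC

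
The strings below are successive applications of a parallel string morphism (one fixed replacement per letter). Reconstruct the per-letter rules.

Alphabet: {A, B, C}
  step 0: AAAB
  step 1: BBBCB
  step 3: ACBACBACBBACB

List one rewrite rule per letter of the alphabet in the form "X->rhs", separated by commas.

  step 0 ⇒ step 1: AAAB ⇒ B·B·B·CB
    A ↦ B
    B ↦ CB
    C ↦ A  (constrained at step 1)

A->B, B->CB, C->A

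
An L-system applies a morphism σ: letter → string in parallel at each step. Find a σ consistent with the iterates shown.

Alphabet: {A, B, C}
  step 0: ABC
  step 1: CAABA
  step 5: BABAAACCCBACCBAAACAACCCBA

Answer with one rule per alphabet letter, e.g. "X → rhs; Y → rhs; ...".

  step 0 ⇒ step 1: ABC ⇒ C·AA·BA
    A ↦ C
    B ↦ AA
    C ↦ BA

A->C, B->AA, C->BA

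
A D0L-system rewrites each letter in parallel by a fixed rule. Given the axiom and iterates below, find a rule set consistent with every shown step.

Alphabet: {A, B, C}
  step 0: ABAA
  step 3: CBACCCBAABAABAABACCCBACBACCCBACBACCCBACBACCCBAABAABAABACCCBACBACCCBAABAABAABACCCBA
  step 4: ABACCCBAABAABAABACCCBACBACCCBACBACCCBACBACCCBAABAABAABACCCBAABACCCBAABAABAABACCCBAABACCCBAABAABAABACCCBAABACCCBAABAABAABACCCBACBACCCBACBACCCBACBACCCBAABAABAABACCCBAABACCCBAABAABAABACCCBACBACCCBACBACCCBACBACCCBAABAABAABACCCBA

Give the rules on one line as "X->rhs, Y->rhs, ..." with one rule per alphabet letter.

  step 3 ⇒ step 4: CBACCCBAABAABAABACCCBACBACCCBACBACCCBACBACCCBAABAABAABACCCBACBACCCBAABAABAABACCCBA ⇒ ABA·CC·CBA·ABA·ABA·ABA·CC·CBA·CBA·CC·CBA·CBA·CC·CBA·CBA·CC·CBA·ABA·ABA·ABA·CC·CBA·ABA·CC·CBA·ABA·ABA·ABA·CC·CBA·ABA·CC·CBA·ABA·ABA·ABA·CC·CBA·ABA·CC·CBA·ABA·ABA·ABA·CC·CBA·CBA·CC·CBA·CBA·CC·CBA·CBA·CC·CBA·ABA·ABA·ABA·CC·CBA·ABA·CC·CBA·ABA·ABA·ABA·CC·CBA·CBA·CC·CBA·CBA·CC·CBA·CBA·CC·CBA·ABA·ABA·ABA·CC·CBA
    A ↦ CBA
    B ↦ CC
    C ↦ ABA

A->CBA, B->CC, C->ABA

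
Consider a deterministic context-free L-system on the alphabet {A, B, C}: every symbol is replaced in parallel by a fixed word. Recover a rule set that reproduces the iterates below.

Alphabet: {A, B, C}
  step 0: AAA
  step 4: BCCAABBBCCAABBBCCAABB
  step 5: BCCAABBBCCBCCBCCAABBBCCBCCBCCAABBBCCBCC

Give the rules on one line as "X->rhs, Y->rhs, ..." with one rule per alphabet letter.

A->B, B->BCC, C->A

  step 4 ⇒ step 5: BCCAABBBCCAABBBCCAABB ⇒ BCC·A·A·B·B·BCC·BCC·BCC·A·A·B·B·BCC·BCC·BCC·A·A·B·B·BCC·BCC
    A ↦ B
    B ↦ BCC
    C ↦ A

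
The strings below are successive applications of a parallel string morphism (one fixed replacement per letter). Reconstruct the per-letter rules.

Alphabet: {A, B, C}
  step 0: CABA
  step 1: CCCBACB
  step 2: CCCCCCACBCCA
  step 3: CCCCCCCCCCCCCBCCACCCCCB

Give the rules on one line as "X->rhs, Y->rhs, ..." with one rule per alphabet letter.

A->CB, B->A, C->CC

  step 2 ⇒ step 3: CCCCCCACBCCA ⇒ CC·CC·CC·CC·CC·CC·CB·CC·A·CC·CC·CB
    A ↦ CB
    B ↦ A
    C ↦ CC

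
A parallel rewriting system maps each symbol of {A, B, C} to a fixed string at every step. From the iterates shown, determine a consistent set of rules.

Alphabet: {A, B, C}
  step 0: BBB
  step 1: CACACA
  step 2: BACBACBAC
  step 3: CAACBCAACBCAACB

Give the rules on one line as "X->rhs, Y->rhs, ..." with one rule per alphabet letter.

A->AC, B->CA, C->B

  step 2 ⇒ step 3: BACBACBAC ⇒ CA·AC·B·CA·AC·B·CA·AC·B
    A ↦ AC
    B ↦ CA
    C ↦ B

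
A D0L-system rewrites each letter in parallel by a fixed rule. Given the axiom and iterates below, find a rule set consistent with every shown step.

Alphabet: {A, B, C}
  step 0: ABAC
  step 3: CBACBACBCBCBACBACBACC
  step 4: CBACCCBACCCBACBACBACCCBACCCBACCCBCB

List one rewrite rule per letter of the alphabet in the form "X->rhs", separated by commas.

  step 3 ⇒ step 4: CBACBACBCBCBACBACBACC ⇒ CB·A·CC·CB·A·CC·CB·A·CB·A·CB·A·CC·CB·A·CC·CB·A·CC·CB·CB
    A ↦ CC
    B ↦ A
    C ↦ CB

A->CC, B->A, C->CB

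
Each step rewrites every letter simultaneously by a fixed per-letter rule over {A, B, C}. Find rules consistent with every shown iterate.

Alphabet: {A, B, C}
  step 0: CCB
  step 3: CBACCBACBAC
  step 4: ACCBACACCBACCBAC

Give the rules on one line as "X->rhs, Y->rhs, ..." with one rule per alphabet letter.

A->B, B->C, C->AC

  step 3 ⇒ step 4: CBACCBACBAC ⇒ AC·C·B·AC·AC·C·B·AC·C·B·AC
    A ↦ B
    B ↦ C
    C ↦ AC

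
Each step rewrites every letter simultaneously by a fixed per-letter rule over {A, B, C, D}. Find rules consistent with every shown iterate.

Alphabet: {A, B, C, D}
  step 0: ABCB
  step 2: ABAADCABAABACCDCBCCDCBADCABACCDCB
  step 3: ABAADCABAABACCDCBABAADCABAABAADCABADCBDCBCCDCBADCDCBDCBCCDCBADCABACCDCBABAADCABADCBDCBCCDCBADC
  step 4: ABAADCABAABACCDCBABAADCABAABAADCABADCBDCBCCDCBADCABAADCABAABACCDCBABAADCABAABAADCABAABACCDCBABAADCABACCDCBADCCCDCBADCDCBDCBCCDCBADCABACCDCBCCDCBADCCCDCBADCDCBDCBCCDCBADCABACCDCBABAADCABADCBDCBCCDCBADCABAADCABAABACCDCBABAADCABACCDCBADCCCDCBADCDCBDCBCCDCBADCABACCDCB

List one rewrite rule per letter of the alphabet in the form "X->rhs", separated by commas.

A->ABA, B->ADC, C->DCB, D->CC

  step 3 ⇒ step 4: ABAADCABAABACCDCBABAADCABAABAADCABADCBDCBCCDCBADCDCBDCBCCDCBADCABACCDCBABAADCABADCBDCBCCDCBADC ⇒ ABA·ADC·ABA·ABA·CC·DCB·ABA·ADC·ABA·ABA·ADC·ABA·DCB·DCB·CC·DCB·ADC·ABA·ADC·ABA·ABA·CC·DCB·ABA·ADC·ABA·ABA·ADC·ABA·ABA·CC·DCB·ABA·ADC·ABA·CC·DCB·ADC·CC·DCB·ADC·DCB·DCB·CC·DCB·ADC·ABA·CC·DCB·CC·DCB·ADC·CC·DCB·ADC·DCB·DCB·CC·DCB·ADC·ABA·CC·DCB·ABA·ADC·ABA·DCB·DCB·CC·DCB·ADC·ABA·ADC·ABA·ABA·CC·DCB·ABA·ADC·ABA·CC·DCB·ADC·CC·DCB·ADC·DCB·DCB·CC·DCB·ADC·ABA·CC·DCB
    A ↦ ABA
    B ↦ ADC
    C ↦ DCB
    D ↦ CC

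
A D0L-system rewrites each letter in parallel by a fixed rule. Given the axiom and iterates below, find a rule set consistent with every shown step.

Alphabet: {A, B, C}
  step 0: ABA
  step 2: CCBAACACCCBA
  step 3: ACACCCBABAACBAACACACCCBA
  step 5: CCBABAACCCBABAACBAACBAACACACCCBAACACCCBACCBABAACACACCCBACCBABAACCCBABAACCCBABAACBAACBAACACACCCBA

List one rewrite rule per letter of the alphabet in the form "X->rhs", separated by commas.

  step 2 ⇒ step 3: CCBAACACCCBA ⇒ AC·AC·CC·BA·BA·AC·BA·AC·AC·AC·CC·BA
    A ↦ BA
    B ↦ CC
    C ↦ AC

A->BA, B->CC, C->AC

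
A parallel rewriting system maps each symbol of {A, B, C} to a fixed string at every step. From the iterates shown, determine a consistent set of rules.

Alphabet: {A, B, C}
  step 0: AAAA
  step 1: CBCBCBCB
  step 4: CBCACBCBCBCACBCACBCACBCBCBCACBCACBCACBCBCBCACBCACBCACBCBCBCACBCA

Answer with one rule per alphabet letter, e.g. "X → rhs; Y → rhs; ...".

  step 0 ⇒ step 1: AAAA ⇒ CB·CB·CB·CB
    A ↦ CB
    B ↦ CA  (constrained at step 1)
    C ↦ CB  (constrained at step 1)

A->CB, B->CA, C->CB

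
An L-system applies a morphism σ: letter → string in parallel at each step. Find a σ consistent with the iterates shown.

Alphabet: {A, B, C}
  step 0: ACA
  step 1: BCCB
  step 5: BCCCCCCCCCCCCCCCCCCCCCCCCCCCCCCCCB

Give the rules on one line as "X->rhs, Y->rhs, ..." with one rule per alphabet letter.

  step 0 ⇒ step 1: ACA ⇒ B·CC·B
    A ↦ B
    C ↦ CC
    B ↦ A  (constrained at step 1)

A->B, B->A, C->CC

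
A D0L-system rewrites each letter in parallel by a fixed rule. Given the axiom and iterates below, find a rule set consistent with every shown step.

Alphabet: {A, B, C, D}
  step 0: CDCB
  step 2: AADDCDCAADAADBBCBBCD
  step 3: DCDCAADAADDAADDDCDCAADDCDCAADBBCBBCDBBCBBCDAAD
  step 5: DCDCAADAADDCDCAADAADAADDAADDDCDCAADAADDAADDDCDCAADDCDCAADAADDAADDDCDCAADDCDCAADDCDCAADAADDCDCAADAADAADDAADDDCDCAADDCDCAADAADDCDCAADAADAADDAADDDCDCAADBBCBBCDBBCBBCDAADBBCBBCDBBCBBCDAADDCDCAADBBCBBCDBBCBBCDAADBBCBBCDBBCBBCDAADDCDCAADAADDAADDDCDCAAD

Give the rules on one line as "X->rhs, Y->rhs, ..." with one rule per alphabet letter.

  step 2 ⇒ step 3: AADDCDCAADAADBBCBBCD ⇒ DC·DC·AAD·AAD·D·AAD·D·DC·DC·AAD·DC·DC·AAD·BBC·BBC·D·BBC·BBC·D·AAD
    A ↦ DC
    B ↦ BBC
    C ↦ D
    D ↦ AAD

A->DC, B->BBC, C->D, D->AAD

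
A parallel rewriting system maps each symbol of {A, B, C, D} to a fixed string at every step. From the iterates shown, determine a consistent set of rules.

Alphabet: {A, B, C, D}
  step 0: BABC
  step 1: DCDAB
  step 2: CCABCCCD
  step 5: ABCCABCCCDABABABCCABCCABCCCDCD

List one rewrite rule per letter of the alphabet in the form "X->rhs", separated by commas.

  step 1 ⇒ step 2: DCDAB ⇒ CC·AB·CC·C·D
    A ↦ C
    B ↦ D
    C ↦ AB
    D ↦ CC

A->C, B->D, C->AB, D->CC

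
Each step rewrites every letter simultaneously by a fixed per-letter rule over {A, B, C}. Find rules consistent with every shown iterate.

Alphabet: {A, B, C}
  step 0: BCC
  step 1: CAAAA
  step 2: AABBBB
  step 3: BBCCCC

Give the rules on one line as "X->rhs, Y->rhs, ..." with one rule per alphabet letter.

A->B, B->C, C->AA

  step 2 ⇒ step 3: AABBBB ⇒ B·B·C·C·C·C
    A ↦ B
    B ↦ C
  step 0 ⇒ step 1: BCC ⇒ C·AA·AA
    C ↦ AA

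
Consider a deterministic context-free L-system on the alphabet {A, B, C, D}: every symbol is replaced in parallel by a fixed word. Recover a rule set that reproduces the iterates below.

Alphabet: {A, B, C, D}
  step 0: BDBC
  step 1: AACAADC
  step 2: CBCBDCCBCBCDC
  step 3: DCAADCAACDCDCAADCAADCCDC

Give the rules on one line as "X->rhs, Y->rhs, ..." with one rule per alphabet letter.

  step 2 ⇒ step 3: CBCBDCCBCBCDC ⇒ DC·AA·DC·AA·C·DC·DC·AA·DC·AA·DC·C·DC
    B ↦ AA
    C ↦ DC
    D ↦ C
  step 1 ⇒ step 2: AACAADC ⇒ CB·CB·DC·CB·CB·C·DC
    A ↦ CB

A->CB, B->AA, C->DC, D->C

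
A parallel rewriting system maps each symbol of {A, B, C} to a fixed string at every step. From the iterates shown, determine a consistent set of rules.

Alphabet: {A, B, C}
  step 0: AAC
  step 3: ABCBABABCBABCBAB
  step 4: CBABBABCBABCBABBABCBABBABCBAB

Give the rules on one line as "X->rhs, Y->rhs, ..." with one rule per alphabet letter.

  step 3 ⇒ step 4: ABCBABABCBABCBAB ⇒ CB·AB·B·AB·CB·AB·CB·AB·B·AB·CB·AB·B·AB·CB·AB
    A ↦ CB
    B ↦ AB
    C ↦ B

A->CB, B->AB, C->B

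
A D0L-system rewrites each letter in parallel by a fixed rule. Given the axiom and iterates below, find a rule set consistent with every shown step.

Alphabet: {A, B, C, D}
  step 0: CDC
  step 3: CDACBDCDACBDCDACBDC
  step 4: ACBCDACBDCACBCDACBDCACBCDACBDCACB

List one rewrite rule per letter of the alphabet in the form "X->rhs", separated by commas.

A->D, B->D, C->ACB, D->C

  step 3 ⇒ step 4: CDACBDCDACBDCDACBDC ⇒ ACB·C·D·ACB·D·C·ACB·C·D·ACB·D·C·ACB·C·D·ACB·D·C·ACB
    A ↦ D
    B ↦ D
    C ↦ ACB
    D ↦ C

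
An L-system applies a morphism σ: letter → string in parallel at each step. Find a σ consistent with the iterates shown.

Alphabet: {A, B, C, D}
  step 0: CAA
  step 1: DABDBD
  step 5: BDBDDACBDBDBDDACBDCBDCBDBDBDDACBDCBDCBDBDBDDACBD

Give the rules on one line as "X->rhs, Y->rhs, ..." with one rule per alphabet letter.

  step 0 ⇒ step 1: CAA ⇒ DA·BD·BD
    A ↦ BD
    C ↦ DA
    B ↦ C  (constrained at step 1)
    D ↦ BD  (constrained at step 1)

A->BD, B->C, C->DA, D->BD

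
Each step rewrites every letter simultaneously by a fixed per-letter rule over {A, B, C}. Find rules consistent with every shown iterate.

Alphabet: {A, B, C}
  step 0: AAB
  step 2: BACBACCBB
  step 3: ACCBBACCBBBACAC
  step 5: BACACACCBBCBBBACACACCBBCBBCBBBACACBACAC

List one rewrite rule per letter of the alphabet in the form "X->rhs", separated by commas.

A->CB, B->AC, C->B

  step 2 ⇒ step 3: BACBACCBB ⇒ AC·CB·B·AC·CB·B·B·AC·AC
    A ↦ CB
    B ↦ AC
    C ↦ B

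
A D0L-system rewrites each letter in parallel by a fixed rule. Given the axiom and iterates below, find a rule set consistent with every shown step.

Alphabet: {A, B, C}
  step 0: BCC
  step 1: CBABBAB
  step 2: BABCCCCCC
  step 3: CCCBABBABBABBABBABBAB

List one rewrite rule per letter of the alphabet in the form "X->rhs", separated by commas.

  step 2 ⇒ step 3: BABCCCCCC ⇒ C·C·C·BAB·BAB·BAB·BAB·BAB·BAB
    A ↦ C
    B ↦ C
    C ↦ BAB

A->C, B->C, C->BAB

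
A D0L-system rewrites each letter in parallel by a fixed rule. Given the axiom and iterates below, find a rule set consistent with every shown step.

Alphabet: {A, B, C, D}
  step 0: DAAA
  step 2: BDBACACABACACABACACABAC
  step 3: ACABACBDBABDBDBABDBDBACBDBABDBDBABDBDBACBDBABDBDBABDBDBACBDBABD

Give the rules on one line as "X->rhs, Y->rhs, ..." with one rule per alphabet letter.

A->BDB, B->AC, C->ABD, D->AB

  step 2 ⇒ step 3: BDBACACABACACABACACABAC ⇒ AC·AB·AC·BDB·ABD·BDB·ABD·BDB·AC·BDB·ABD·BDB·ABD·BDB·AC·BDB·ABD·BDB·ABD·BDB·AC·BDB·ABD
    A ↦ BDB
    B ↦ AC
    C ↦ ABD
    D ↦ AB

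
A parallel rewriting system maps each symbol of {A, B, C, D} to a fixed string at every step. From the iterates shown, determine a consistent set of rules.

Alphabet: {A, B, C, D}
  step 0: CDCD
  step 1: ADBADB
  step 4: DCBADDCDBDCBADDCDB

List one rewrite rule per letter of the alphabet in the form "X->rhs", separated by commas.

A->D, B->DC, C->AD, D->B

  step 0 ⇒ step 1: CDCD ⇒ AD·B·AD·B
    C ↦ AD
    D ↦ B
    A ↦ D  (constrained at step 1)
    B ↦ DC  (constrained at step 1)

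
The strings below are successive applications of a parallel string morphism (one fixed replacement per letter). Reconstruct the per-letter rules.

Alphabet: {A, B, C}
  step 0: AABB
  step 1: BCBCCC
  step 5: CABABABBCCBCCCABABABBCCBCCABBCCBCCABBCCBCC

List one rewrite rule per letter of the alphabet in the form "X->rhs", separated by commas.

  step 0 ⇒ step 1: AABB ⇒ BC·BC·C·C
    A ↦ BC
    B ↦ C
    C ↦ AB  (constrained at step 1)

A->BC, B->C, C->AB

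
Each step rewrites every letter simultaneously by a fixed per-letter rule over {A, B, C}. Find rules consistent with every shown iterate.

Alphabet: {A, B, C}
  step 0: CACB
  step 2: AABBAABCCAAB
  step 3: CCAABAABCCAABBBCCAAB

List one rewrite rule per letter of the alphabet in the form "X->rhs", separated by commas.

A->C, B->AAB, C->B

  step 2 ⇒ step 3: AABBAABCCAAB ⇒ C·C·AAB·AAB·C·C·AAB·B·B·C·C·AAB
    A ↦ C
    B ↦ AAB
    C ↦ B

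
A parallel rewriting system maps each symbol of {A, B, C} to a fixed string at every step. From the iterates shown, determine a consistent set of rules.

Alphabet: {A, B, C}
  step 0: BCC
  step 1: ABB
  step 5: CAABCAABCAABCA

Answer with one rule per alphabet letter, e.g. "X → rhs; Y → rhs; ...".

  step 0 ⇒ step 1: BCC ⇒ A·B·B
    B ↦ A
    C ↦ B
    A ↦ CA  (constrained at step 1)

A->CA, B->A, C->B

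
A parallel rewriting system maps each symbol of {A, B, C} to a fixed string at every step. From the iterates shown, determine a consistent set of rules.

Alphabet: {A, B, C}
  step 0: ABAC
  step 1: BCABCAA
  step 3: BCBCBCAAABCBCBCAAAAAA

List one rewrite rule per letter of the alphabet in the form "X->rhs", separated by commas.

A->BC, B->A, C->AA

  step 0 ⇒ step 1: ABAC ⇒ BC·A·BC·AA
    A ↦ BC
    B ↦ A
    C ↦ AA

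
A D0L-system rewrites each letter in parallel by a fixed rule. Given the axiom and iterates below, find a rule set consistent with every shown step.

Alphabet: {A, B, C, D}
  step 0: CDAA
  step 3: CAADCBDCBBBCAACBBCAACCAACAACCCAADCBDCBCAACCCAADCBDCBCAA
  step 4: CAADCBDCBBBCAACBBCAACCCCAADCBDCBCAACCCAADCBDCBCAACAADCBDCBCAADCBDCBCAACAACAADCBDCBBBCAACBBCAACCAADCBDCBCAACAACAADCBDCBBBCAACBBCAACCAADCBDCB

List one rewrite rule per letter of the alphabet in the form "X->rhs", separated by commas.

  step 3 ⇒ step 4: CAADCBDCBBBCAACBBCAACCAACAACCCAADCBDCBCAACCCAADCBDCBCAA ⇒ CAA·DCB·DCB·BB·CAA·C·BB·CAA·C·C·C·CAA·DCB·DCB·CAA·C·C·CAA·DCB·DCB·CAA·CAA·DCB·DCB·CAA·DCB·DCB·CAA·CAA·CAA·DCB·DCB·BB·CAA·C·BB·CAA·C·CAA·DCB·DCB·CAA·CAA·CAA·DCB·DCB·BB·CAA·C·BB·CAA·C·CAA·DCB·DCB
    A ↦ DCB
    B ↦ C
    C ↦ CAA
    D ↦ BB

A->DCB, B->C, C->CAA, D->BB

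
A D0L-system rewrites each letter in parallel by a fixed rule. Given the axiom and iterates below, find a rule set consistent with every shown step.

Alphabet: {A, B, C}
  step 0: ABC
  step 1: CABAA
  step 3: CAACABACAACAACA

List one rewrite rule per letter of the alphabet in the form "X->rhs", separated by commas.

A->CA, B->BA, C->A

  step 0 ⇒ step 1: ABC ⇒ CA·BA·A
    A ↦ CA
    B ↦ BA
    C ↦ A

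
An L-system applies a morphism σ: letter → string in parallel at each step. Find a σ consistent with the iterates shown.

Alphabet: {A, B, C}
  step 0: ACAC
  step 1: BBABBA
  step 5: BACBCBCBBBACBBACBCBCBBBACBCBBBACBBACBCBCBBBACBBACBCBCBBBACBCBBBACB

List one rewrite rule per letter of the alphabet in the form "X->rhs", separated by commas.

  step 0 ⇒ step 1: ACAC ⇒ B·BA·B·BA
    A ↦ B
    C ↦ BA
    B ↦ CB  (constrained at step 1)

A->B, B->CB, C->BA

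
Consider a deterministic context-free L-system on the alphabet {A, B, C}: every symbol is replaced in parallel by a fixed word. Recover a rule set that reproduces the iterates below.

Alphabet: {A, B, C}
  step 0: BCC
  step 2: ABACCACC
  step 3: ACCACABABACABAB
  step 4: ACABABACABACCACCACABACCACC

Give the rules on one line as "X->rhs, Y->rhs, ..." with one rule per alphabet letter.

A->AC, B->C, C->AB

  step 3 ⇒ step 4: ACCACABABACABAB ⇒ AC·AB·AB·AC·AB·AC·C·AC·C·AC·AB·AC·C·AC·C
    A ↦ AC
    B ↦ C
    C ↦ AB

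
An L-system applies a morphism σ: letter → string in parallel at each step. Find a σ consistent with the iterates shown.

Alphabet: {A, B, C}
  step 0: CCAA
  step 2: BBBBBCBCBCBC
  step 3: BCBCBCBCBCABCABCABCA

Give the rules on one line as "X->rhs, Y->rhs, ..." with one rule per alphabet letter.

A->BB, B->BC, C->A

  step 2 ⇒ step 3: BBBBBCBCBCBC ⇒ BC·BC·BC·BC·BC·A·BC·A·BC·A·BC·A
    B ↦ BC
    C ↦ A
    A ↦ BB  (constrained at step 0)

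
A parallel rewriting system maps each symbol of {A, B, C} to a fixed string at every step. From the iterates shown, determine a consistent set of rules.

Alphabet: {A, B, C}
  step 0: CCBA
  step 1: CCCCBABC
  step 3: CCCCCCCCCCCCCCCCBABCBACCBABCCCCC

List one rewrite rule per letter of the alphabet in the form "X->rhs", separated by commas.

  step 0 ⇒ step 1: CCBA ⇒ CC·CC·BA·BC
    A ↦ BC
    B ↦ BA
    C ↦ CC

A->BC, B->BA, C->CC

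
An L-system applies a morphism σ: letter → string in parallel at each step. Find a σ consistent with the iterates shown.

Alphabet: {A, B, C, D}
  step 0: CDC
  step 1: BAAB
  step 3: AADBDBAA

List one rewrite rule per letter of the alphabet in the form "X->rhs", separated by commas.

  step 0 ⇒ step 1: CDC ⇒ B·AA·B
    C ↦ B
    D ↦ AA
    A ↦ BC  (constrained at step 1)
    B ↦ D  (constrained at step 1)

A->BC, B->D, C->B, D->AA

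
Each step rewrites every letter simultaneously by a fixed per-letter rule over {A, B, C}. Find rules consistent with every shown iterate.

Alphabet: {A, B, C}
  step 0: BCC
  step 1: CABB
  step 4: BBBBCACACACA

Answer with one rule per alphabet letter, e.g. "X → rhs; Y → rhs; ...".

A->B, B->CA, C->B

  step 0 ⇒ step 1: BCC ⇒ CA·B·B
    B ↦ CA
    C ↦ B
    A ↦ B  (constrained at step 1)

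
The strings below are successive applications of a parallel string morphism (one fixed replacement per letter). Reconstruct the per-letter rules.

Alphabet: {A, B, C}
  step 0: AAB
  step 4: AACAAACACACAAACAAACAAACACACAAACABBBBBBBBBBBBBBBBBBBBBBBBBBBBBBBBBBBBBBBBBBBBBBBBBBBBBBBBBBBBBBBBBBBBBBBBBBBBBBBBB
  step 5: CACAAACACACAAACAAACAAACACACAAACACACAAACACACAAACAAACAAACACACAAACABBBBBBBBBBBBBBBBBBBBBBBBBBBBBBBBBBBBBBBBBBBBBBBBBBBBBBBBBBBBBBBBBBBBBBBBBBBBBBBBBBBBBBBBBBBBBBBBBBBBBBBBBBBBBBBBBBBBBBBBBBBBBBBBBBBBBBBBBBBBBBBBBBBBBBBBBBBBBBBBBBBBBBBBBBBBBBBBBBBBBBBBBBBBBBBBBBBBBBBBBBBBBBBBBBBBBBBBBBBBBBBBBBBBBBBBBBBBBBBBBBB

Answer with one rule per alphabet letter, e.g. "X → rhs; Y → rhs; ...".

A->CA, B->BBB, C->AA

  step 4 ⇒ step 5: AACAAACACACAAACAAACAAACACACAAACABBBBBBBBBBBBBBBBBBBBBBBBBBBBBBBBBBBBBBBBBBBBBBBBBBBBBBBBBBBBBBBBBBBBBBBBBBBBBBBBB ⇒ CA·CA·AA·CA·CA·CA·AA·CA·AA·CA·AA·CA·CA·CA·AA·CA·CA·CA·AA·CA·CA·CA·AA·CA·AA·CA·AA·CA·CA·CA·AA·CA·BBB·BBB·BBB·BBB·BBB·BBB·BBB·BBB·BBB·BBB·BBB·BBB·BBB·BBB·BBB·BBB·BBB·BBB·BBB·BBB·BBB·BBB·BBB·BBB·BBB·BBB·BBB·BBB·BBB·BBB·BBB·BBB·BBB·BBB·BBB·BBB·BBB·BBB·BBB·BBB·BBB·BBB·BBB·BBB·BBB·BBB·BBB·BBB·BBB·BBB·BBB·BBB·BBB·BBB·BBB·BBB·BBB·BBB·BBB·BBB·BBB·BBB·BBB·BBB·BBB·BBB·BBB·BBB·BBB·BBB·BBB·BBB·BBB·BBB·BBB·BBB·BBB·BBB·BBB·BBB·BBB
    A ↦ CA
    B ↦ BBB
    C ↦ AA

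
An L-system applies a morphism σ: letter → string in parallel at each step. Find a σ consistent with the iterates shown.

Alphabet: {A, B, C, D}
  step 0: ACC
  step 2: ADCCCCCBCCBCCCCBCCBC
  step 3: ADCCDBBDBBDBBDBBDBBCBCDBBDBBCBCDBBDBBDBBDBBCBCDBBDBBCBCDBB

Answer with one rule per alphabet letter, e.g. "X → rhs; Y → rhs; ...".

A->AD, B->CBC, C->DBB, D->CC

  step 2 ⇒ step 3: ADCCCCCBCCBCCCCBCCBC ⇒ AD·CC·DBB·DBB·DBB·DBB·DBB·CBC·DBB·DBB·CBC·DBB·DBB·DBB·DBB·CBC·DBB·DBB·CBC·DBB
    A ↦ AD
    B ↦ CBC
    C ↦ DBB
    D ↦ CC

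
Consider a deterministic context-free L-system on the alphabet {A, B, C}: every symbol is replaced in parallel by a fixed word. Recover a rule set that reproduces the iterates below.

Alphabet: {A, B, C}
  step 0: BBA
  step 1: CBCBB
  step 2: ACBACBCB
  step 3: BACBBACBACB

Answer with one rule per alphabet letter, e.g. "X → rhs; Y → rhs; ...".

A->B, B->CB, C->A

  step 2 ⇒ step 3: ACBACBCB ⇒ B·A·CB·B·A·CB·A·CB
    A ↦ B
    B ↦ CB
    C ↦ A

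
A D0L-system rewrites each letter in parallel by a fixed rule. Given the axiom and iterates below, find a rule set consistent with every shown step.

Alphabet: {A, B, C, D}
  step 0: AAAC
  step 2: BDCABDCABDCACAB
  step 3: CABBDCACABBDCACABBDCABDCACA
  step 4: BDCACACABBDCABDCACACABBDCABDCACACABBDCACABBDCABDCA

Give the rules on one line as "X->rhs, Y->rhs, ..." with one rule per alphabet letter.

A->CA, B->CA, C->BD, D->B

  step 3 ⇒ step 4: CABBDCACABBDCACABBDCABDCACA ⇒ BD·CA·CA·CA·B·BD·CA·BD·CA·CA·CA·B·BD·CA·BD·CA·CA·CA·B·BD·CA·CA·B·BD·CA·BD·CA
    A ↦ CA
    B ↦ CA
    C ↦ BD
    D ↦ B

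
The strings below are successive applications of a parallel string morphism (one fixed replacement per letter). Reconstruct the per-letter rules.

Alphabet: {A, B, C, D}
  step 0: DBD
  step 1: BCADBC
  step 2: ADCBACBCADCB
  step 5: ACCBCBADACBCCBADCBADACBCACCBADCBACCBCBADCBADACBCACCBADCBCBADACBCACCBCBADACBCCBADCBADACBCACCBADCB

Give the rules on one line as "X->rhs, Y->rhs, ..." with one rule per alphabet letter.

  step 1 ⇒ step 2: BCADBC ⇒ AD·CB·AC·BC·AD·CB
    A ↦ AC
    B ↦ AD
    C ↦ CB
    D ↦ BC

A->AC, B->AD, C->CB, D->BC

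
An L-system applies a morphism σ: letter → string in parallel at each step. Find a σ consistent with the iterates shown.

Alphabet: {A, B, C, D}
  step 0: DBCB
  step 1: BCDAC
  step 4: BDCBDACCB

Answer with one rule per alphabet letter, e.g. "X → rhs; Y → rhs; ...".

  step 0 ⇒ step 1: DBCB ⇒ B·C·DA·C
    B ↦ C
    C ↦ DA
    D ↦ B
    A ↦ D  (constrained at step 1)

A->D, B->C, C->DA, D->B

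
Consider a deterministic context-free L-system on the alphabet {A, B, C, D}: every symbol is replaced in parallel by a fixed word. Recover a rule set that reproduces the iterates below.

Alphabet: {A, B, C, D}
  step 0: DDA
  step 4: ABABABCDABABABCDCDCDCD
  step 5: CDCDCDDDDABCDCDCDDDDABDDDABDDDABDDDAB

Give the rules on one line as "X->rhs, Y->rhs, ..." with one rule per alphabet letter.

A->C, B->D, C->DDD, D->AB

  step 4 ⇒ step 5: ABABABCDABABABCDCDCDCD ⇒ C·D·C·D·C·D·DDD·AB·C·D·C·D·C·D·DDD·AB·DDD·AB·DDD·AB·DDD·AB
    A ↦ C
    B ↦ D
    C ↦ DDD
    D ↦ AB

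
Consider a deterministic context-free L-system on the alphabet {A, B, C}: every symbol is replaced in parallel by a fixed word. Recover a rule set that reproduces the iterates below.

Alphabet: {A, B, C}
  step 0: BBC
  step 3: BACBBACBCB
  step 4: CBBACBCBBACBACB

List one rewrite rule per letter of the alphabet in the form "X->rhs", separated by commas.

A->B, B->CB, C->A

  step 3 ⇒ step 4: BACBBACBCB ⇒ CB·B·A·CB·CB·B·A·CB·A·CB
    A ↦ B
    B ↦ CB
    C ↦ A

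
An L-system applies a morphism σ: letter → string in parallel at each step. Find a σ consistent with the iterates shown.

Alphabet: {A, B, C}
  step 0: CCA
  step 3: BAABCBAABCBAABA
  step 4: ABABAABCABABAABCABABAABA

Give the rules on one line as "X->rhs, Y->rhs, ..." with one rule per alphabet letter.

A->BA, B->A, C->BC

  step 3 ⇒ step 4: BAABCBAABCBAABA ⇒ A·BA·BA·A·BC·A·BA·BA·A·BC·A·BA·BA·A·BA
    A ↦ BA
    B ↦ A
    C ↦ BC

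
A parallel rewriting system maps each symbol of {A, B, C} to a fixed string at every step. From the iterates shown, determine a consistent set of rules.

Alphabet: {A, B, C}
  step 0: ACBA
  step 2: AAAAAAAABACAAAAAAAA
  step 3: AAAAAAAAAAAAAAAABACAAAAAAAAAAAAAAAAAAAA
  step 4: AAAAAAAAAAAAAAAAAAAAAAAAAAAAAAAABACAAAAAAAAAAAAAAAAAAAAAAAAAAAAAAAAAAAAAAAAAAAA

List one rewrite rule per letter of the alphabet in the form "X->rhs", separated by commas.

  step 3 ⇒ step 4: AAAAAAAAAAAAAAAABACAAAAAAAAAAAAAAAAAAAA ⇒ AA·AA·AA·AA·AA·AA·AA·AA·AA·AA·AA·AA·AA·AA·AA·AA·BAC·AA·AA·AA·AA·AA·AA·AA·AA·AA·AA·AA·AA·AA·AA·AA·AA·AA·AA·AA·AA·AA·AA
    A ↦ AA
    B ↦ BAC
    C ↦ AA

A->AA, B->BAC, C->AA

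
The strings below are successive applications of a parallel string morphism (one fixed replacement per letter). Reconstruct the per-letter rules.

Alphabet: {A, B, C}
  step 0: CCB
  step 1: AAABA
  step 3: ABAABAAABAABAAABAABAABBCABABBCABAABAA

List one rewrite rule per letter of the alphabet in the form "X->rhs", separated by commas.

A->BBC, B->ABA, C->A

  step 0 ⇒ step 1: CCB ⇒ A·A·ABA
    B ↦ ABA
    C ↦ A
    A ↦ BBC  (constrained at step 1)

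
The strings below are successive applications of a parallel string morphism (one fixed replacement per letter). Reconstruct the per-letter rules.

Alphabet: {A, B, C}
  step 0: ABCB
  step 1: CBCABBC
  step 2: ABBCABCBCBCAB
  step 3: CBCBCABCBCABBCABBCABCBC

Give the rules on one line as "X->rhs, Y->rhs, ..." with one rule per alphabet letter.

  step 2 ⇒ step 3: ABBCABCBCBCAB ⇒ C·BC·BC·AB·C·BC·AB·BC·AB·BC·AB·C·BC
    A ↦ C
    B ↦ BC
    C ↦ AB

A->C, B->BC, C->AB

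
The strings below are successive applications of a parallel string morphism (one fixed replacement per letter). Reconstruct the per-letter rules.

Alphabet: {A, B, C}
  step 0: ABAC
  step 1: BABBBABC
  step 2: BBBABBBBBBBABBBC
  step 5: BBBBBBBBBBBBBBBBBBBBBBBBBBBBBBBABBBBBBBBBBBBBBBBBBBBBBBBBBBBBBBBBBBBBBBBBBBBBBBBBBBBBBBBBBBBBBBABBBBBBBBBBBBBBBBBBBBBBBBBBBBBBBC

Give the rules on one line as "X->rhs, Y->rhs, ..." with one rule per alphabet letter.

  step 1 ⇒ step 2: BABBBABC ⇒ BB·BA·BB·BB·BB·BA·BB·BC
    A ↦ BA
    B ↦ BB
    C ↦ BC

A->BA, B->BB, C->BC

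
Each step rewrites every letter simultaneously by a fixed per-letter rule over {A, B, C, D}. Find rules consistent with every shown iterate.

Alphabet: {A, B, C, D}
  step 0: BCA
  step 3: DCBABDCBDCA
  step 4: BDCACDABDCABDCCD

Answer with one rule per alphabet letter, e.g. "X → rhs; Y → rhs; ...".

  step 3 ⇒ step 4: DCBABDCBDCA ⇒ B·DC·A·CD·A·B·DC·A·B·DC·CD
    A ↦ CD
    B ↦ A
    C ↦ DC
    D ↦ B

A->CD, B->A, C->DC, D->B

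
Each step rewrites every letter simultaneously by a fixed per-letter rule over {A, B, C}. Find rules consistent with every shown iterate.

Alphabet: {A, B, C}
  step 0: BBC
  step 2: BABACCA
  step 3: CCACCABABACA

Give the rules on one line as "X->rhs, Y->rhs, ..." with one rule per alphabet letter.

  step 2 ⇒ step 3: BABACCA ⇒ C·CA·C·CA·BA·BA·CA
    A ↦ CA
    B ↦ C
    C ↦ BA

A->CA, B->C, C->BA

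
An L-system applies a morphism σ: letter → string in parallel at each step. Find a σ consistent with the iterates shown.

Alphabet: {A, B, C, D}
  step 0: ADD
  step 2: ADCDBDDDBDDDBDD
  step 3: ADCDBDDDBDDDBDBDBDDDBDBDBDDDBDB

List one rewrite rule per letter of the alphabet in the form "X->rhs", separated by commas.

  step 2 ⇒ step 3: ADCDBDDDBDDDBDD ⇒ ADC·DB·DD·DB·DD·DB·DB·DB·DD·DB·DB·DB·DD·DB·DB
    A ↦ ADC
    B ↦ DD
    C ↦ DD
    D ↦ DB

A->ADC, B->DD, C->DD, D->DB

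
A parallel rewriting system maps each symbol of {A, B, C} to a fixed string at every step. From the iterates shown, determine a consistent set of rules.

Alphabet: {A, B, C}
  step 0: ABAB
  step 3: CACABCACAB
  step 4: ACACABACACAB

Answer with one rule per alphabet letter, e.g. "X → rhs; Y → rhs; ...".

  step 3 ⇒ step 4: CACABCACAB ⇒ A·C·A·C·AB·A·C·A·C·AB
    A ↦ C
    B ↦ AB
    C ↦ A

A->C, B->AB, C->A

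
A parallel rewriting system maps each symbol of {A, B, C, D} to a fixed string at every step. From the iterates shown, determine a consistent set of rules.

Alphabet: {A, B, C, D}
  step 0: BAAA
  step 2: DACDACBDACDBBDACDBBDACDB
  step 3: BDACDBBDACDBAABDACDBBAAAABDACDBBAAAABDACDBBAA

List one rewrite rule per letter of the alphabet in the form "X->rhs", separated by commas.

A->DAC, B->AA, C->DB, D->B

  step 2 ⇒ step 3: DACDACBDACDBBDACDBBDACDB ⇒ B·DAC·DB·B·DAC·DB·AA·B·DAC·DB·B·AA·AA·B·DAC·DB·B·AA·AA·B·DAC·DB·B·AA
    A ↦ DAC
    B ↦ AA
    C ↦ DB
    D ↦ B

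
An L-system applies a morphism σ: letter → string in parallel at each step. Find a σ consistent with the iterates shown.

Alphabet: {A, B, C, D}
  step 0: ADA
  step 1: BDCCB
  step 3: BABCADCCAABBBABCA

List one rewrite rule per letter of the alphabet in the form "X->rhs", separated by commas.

  step 0 ⇒ step 1: ADA ⇒ B·DCC·B
    A ↦ B
    D ↦ DCC
    B ↦ ABC  (constrained at step 1)
    C ↦ A  (constrained at step 1)

A->B, B->ABC, C->A, D->DCC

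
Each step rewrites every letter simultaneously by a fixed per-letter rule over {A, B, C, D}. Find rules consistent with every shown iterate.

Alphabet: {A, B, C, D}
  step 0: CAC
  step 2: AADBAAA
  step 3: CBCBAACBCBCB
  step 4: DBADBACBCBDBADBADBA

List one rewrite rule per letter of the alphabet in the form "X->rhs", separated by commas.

A->CB, B->A, C->DB, D->A

  step 3 ⇒ step 4: CBCBAACBCBCB ⇒ DB·A·DB·A·CB·CB·DB·A·DB·A·DB·A
    A ↦ CB
    B ↦ A
    C ↦ DB
  step 2 ⇒ step 3: AADBAAA ⇒ CB·CB·A·A·CB·CB·CB
    D ↦ A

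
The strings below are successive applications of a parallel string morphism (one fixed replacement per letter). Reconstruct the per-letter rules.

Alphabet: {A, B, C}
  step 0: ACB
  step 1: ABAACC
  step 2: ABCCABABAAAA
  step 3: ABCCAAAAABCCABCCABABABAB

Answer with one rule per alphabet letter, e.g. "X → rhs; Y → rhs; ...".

  step 2 ⇒ step 3: ABCCABABAAAA ⇒ AB·CC·AA·AA·AB·CC·AB·CC·AB·AB·AB·AB
    A ↦ AB
    B ↦ CC
    C ↦ AA

A->AB, B->CC, C->AA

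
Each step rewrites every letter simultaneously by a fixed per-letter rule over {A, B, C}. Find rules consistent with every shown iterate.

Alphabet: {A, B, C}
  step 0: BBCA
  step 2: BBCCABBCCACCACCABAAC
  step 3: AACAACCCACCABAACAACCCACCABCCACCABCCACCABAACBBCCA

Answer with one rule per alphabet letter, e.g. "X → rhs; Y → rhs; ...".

  step 2 ⇒ step 3: BBCCABBCCACCACCABAAC ⇒ AAC·AAC·CCA·CCA·B·AAC·AAC·CCA·CCA·B·CCA·CCA·B·CCA·CCA·B·AAC·B·B·CCA
    A ↦ B
    B ↦ AAC
    C ↦ CCA

A->B, B->AAC, C->CCA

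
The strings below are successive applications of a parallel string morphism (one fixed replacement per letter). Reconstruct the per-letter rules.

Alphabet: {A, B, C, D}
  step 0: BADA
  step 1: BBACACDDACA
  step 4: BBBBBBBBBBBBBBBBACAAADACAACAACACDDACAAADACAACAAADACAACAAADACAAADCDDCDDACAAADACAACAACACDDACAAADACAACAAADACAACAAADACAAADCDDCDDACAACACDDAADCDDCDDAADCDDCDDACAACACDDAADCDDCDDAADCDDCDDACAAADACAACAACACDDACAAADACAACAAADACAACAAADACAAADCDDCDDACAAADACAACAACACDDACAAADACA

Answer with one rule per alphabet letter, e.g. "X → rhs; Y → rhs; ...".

  step 0 ⇒ step 1: BADA ⇒ BB·ACA·CDD·ACA
    A ↦ ACA
    B ↦ BB
    D ↦ CDD
    C ↦ AAD  (constrained at step 1)

A->ACA, B->BB, C->AAD, D->CDD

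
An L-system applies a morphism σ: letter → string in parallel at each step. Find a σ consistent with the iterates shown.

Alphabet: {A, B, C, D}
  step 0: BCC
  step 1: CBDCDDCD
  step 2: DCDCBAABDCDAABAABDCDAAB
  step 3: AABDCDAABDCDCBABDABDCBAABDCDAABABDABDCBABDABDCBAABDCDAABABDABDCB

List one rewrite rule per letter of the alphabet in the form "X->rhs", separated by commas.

  step 2 ⇒ step 3: DCDCBAABDCDAABAABDCDAAB ⇒ AAB·DCD·AAB·DCD·CB·ABD·ABD·CB·AAB·DCD·AAB·ABD·ABD·CB·ABD·ABD·CB·AAB·DCD·AAB·ABD·ABD·CB
    A ↦ ABD
    B ↦ CB
    C ↦ DCD
    D ↦ AAB

A->ABD, B->CB, C->DCD, D->AAB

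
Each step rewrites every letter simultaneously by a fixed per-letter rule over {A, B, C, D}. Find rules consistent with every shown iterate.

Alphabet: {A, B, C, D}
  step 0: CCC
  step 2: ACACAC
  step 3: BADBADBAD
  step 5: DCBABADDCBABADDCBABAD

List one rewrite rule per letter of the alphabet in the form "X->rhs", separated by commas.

A->BA, B->C, C->D, D->AC

  step 2 ⇒ step 3: ACACAC ⇒ BA·D·BA·D·BA·D
    A ↦ BA
    C ↦ D
    B ↦ C  (constrained at step 3)
    D ↦ AC  (constrained at step 3)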